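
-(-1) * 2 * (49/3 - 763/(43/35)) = -156016/129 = -1209.43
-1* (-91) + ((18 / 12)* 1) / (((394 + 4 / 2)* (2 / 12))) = 4005 / 44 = 91.02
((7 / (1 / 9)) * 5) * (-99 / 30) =-1039.50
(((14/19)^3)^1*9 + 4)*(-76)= -208528/361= -577.64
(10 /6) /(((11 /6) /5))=50 /11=4.55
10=10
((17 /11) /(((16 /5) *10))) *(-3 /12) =-17 /1408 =-0.01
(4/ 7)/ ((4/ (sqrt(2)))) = sqrt(2)/ 7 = 0.20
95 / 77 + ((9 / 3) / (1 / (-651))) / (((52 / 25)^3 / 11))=-25833376615 / 10826816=-2386.05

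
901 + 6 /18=2704 /3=901.33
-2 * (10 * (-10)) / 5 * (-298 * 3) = -35760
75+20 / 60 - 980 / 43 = 52.54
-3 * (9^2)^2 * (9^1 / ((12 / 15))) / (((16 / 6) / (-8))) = 2657205 / 4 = 664301.25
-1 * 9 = -9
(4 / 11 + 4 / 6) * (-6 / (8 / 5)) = -85 / 22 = -3.86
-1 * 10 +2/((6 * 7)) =-209/21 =-9.95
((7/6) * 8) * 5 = 140/3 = 46.67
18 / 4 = 9 / 2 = 4.50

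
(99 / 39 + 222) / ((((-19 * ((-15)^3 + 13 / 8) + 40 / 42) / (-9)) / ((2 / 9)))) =-980784 / 139983649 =-0.01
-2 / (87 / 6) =-4 / 29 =-0.14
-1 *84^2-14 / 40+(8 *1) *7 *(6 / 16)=-140707 / 20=-7035.35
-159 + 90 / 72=-631 / 4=-157.75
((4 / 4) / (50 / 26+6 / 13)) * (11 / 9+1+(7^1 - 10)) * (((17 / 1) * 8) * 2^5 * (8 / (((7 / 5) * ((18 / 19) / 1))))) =-21498880 / 2511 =-8561.88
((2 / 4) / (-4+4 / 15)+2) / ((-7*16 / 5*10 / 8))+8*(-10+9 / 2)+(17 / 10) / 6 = -2059567 / 47040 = -43.78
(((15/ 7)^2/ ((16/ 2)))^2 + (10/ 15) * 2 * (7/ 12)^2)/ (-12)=-3249259/ 49787136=-0.07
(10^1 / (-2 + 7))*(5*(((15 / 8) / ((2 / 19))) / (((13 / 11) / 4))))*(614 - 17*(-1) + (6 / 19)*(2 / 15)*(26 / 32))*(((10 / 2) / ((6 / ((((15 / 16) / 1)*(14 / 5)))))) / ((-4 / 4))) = -1384804575 / 1664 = -832214.29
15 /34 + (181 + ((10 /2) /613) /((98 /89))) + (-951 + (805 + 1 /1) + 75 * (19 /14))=141172883 /1021258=138.23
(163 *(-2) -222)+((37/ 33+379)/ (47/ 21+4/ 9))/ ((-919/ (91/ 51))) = -1224895428/ 2234089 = -548.28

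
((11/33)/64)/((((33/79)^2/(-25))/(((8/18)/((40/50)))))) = -780125/1881792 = -0.41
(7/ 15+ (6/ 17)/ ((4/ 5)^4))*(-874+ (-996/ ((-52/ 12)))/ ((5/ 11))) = -519026647/ 1060800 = -489.28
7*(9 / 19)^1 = 63 / 19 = 3.32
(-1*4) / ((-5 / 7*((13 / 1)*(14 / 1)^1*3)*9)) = 2 / 1755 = 0.00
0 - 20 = -20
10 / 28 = 5 / 14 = 0.36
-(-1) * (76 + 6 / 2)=79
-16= -16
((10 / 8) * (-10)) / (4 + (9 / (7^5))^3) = -118689037748575 / 37980492081002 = -3.12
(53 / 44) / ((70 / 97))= 5141 / 3080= 1.67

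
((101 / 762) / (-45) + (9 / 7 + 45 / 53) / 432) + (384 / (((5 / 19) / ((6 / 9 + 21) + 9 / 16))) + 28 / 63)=206326674973 / 6360795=32437.25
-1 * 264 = -264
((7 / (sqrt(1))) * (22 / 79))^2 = 23716 / 6241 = 3.80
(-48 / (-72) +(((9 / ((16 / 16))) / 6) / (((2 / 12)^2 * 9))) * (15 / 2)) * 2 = 274 / 3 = 91.33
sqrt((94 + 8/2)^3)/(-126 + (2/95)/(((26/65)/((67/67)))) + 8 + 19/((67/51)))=-436639 * sqrt(2)/65868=-9.37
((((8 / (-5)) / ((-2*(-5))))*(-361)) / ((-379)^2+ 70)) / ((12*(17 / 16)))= 5776 / 183231525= 0.00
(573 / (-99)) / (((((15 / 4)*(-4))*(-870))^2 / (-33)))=191 / 170302500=0.00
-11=-11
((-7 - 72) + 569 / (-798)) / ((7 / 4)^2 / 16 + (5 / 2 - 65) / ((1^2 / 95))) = 0.01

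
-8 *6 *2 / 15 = -32 / 5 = -6.40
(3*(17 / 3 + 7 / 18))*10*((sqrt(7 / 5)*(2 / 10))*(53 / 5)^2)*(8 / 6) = 1224724*sqrt(35) / 1125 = 6440.50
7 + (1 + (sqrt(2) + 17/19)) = 10.31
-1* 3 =-3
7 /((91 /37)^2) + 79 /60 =175597 /70980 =2.47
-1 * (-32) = 32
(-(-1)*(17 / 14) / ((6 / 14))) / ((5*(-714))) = -1 / 1260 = -0.00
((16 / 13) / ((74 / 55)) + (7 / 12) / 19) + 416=45725575 / 109668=416.95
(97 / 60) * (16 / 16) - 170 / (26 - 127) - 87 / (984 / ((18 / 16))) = 12722617 / 3975360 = 3.20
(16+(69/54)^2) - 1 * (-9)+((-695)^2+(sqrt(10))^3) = 10 * sqrt(10)+156508729/324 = 483083.26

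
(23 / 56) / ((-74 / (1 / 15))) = -23 / 62160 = -0.00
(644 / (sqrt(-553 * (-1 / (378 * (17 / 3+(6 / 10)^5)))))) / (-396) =-322 * sqrt(10636165) / 325875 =-3.22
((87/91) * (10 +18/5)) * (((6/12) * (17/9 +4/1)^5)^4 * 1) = 15078714254388165023978381551713265693/7375650378494536805940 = 2044391135777496.09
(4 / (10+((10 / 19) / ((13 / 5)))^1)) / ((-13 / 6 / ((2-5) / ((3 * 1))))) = 19 / 105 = 0.18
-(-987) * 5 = 4935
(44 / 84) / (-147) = -11 / 3087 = -0.00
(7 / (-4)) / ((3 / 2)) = -7 / 6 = -1.17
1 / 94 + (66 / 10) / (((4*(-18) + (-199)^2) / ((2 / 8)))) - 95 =-3529542859 / 37157260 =-94.99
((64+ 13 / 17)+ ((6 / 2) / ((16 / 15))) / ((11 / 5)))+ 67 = 398065 / 2992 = 133.04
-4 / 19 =-0.21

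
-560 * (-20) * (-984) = -11020800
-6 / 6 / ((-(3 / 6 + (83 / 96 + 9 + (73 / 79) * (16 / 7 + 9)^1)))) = 672 / 13973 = 0.05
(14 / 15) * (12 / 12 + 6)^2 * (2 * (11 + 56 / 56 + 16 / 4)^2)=351232 / 15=23415.47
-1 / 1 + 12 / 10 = 1 / 5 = 0.20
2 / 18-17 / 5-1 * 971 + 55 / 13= -567484 / 585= -970.06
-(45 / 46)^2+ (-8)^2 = 133399 / 2116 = 63.04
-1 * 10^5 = -100000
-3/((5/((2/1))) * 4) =-3/10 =-0.30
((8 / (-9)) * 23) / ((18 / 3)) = -92 / 27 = -3.41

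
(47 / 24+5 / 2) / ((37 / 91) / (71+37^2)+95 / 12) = 584220 / 1037437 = 0.56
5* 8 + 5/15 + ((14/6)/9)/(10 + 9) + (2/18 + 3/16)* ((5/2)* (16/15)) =14071/342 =41.14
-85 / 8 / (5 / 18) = -153 / 4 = -38.25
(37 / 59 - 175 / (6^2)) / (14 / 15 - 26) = 44965 / 266208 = 0.17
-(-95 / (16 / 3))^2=-81225 / 256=-317.29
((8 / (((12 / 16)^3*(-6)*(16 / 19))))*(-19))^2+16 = 5100.92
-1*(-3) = 3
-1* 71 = -71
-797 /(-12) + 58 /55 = 44531 /660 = 67.47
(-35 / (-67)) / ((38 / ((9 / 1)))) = 315 / 2546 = 0.12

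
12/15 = 4/5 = 0.80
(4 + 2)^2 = 36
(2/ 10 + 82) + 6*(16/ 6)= 491/ 5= 98.20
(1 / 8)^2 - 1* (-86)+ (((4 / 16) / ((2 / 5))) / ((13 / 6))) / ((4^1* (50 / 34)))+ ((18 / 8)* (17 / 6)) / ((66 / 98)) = 4371479 / 45760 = 95.53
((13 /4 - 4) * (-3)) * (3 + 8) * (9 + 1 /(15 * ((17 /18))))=76329 /340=224.50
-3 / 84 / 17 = -1 / 476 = -0.00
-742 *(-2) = 1484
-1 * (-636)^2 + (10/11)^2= -48943916/121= -404495.17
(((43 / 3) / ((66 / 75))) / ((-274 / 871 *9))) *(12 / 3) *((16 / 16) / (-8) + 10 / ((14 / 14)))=-73969675 / 325512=-227.24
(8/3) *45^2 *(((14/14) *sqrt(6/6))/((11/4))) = 21600/11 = 1963.64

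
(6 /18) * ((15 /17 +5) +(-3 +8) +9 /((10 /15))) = 829 /102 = 8.13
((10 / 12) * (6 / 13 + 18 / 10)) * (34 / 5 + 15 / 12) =7889 / 520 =15.17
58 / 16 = 29 / 8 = 3.62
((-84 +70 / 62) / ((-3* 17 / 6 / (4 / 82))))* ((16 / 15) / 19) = 164416 / 6157995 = 0.03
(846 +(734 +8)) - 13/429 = 52403/33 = 1587.97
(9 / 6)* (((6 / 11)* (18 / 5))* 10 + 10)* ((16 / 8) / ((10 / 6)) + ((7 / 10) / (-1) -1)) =-489 / 22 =-22.23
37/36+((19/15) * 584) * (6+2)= 1065401/180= 5918.89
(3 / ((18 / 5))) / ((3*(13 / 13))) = 5 / 18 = 0.28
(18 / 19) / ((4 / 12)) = 54 / 19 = 2.84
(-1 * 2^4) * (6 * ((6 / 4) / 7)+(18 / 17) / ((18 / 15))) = -4128 / 119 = -34.69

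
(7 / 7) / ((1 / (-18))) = -18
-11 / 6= -1.83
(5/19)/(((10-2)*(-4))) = -5/608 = -0.01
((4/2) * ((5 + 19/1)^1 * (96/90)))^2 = 2621.44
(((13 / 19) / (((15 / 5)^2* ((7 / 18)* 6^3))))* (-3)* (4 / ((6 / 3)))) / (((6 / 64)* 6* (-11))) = 104 / 118503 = 0.00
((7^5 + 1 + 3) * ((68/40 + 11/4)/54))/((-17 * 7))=-1496179/128520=-11.64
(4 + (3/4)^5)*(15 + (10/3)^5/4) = 124290655/248832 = 499.50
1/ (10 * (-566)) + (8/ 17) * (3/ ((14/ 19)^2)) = 12258727/ 4714780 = 2.60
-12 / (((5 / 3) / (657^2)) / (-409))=6355599876 / 5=1271119975.20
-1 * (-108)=108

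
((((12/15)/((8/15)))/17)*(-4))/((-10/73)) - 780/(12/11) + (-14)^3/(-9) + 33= -286519/765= -374.53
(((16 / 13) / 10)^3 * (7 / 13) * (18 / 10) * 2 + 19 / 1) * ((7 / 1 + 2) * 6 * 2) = 36636449796 / 17850625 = 2052.39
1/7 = 0.14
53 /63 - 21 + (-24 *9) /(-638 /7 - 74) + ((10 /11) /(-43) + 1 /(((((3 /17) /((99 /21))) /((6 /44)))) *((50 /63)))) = -12299456651 /861191100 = -14.28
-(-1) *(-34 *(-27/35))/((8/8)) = 918/35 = 26.23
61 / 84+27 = 27.73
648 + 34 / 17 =650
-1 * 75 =-75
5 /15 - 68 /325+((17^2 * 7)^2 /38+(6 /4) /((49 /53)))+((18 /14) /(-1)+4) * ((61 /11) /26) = 2150772742297 /19969950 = 107700.46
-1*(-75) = 75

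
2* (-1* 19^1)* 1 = -38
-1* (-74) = 74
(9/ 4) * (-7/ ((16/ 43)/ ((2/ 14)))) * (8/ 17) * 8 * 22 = -500.82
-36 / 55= -0.65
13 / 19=0.68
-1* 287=-287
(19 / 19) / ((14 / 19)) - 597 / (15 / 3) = -8263 / 70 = -118.04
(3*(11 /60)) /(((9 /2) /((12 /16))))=11 /120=0.09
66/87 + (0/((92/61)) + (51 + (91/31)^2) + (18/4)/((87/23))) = 3431529/55738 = 61.57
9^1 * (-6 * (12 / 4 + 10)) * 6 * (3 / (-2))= 6318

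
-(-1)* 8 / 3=8 / 3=2.67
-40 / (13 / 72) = -2880 / 13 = -221.54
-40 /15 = -2.67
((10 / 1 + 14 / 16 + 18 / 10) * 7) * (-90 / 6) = -10647 / 8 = -1330.88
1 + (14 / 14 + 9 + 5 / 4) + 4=65 / 4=16.25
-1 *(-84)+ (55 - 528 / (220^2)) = 38222 / 275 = 138.99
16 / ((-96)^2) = 0.00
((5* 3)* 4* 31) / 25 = 74.40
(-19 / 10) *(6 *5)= -57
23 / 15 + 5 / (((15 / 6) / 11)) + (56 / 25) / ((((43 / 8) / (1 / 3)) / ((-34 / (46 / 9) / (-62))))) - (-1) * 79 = 235801982 / 2299425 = 102.55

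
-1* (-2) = 2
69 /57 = 23 /19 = 1.21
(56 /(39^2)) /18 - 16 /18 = -12140 /13689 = -0.89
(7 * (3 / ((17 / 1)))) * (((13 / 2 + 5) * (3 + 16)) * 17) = 9177 / 2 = 4588.50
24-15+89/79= 800/79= 10.13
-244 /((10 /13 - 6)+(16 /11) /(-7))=61061 /1361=44.86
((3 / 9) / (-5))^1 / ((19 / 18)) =-6 / 95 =-0.06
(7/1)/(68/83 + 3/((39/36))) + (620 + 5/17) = 40958641/65824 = 622.24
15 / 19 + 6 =6.79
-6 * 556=-3336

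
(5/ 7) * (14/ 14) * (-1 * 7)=-5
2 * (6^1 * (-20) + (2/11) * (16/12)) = -7904/33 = -239.52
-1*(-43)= 43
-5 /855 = -1 /171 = -0.01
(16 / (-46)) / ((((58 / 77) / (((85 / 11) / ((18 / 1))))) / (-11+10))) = 1190 / 6003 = 0.20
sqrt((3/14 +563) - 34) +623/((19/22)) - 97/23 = sqrt(103726)/14 +313395/437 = 740.16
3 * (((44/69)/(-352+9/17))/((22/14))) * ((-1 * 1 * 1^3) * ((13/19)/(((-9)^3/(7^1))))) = -43316/1903473675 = -0.00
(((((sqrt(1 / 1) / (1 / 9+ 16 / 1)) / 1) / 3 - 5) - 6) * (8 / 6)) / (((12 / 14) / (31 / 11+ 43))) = -1248128 / 1595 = -782.53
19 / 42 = 0.45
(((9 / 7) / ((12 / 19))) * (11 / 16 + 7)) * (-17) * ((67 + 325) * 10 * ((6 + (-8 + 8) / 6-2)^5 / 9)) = -118657280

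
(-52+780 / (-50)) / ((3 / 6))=-676 / 5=-135.20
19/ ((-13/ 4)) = -76/ 13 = -5.85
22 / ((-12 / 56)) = -308 / 3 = -102.67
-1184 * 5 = -5920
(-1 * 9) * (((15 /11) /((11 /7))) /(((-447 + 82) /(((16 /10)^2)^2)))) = 774144 /5520625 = 0.14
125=125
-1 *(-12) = 12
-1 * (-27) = 27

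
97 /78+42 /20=652 /195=3.34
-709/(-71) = 709/71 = 9.99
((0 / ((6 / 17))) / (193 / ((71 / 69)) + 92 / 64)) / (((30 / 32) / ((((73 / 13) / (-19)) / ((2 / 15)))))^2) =0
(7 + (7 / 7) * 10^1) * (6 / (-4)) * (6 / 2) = -153 / 2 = -76.50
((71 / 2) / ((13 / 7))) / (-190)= -497 / 4940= -0.10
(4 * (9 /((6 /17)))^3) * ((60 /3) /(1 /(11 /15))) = 972774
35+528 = 563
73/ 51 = 1.43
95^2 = 9025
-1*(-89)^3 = 704969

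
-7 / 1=-7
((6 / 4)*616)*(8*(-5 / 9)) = -12320 / 3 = -4106.67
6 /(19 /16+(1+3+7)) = 32 /65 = 0.49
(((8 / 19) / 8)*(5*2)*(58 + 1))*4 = 124.21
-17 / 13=-1.31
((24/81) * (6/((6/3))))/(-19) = -8/171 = -0.05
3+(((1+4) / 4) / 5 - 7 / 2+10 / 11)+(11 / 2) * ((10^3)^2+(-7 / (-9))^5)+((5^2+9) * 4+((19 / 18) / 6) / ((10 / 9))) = 142902175403057 / 25981560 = 5500138.38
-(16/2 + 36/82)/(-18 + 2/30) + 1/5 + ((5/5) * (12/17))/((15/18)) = 1422731/937465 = 1.52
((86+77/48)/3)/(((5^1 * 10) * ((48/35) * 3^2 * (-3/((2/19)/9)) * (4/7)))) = -0.00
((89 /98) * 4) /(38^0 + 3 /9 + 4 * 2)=267 /686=0.39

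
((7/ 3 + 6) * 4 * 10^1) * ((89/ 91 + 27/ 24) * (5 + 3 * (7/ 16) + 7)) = 13587625/ 1456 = 9332.16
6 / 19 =0.32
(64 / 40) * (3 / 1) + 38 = 214 / 5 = 42.80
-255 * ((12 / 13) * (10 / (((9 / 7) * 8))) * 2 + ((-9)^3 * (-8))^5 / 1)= -22365113643622774708030 / 13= -1720393357201751900617.69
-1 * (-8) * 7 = 56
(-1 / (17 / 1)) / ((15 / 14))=-14 / 255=-0.05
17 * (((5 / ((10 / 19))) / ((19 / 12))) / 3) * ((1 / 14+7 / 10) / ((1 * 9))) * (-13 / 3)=-442 / 35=-12.63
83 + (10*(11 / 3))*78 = 2943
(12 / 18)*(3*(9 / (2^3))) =9 / 4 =2.25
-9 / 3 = -3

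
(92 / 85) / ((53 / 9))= 828 / 4505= 0.18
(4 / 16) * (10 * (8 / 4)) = 5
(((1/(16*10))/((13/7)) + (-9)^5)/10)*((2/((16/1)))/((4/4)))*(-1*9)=1105397217/166400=6643.01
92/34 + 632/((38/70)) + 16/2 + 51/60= 7595451/6460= 1175.77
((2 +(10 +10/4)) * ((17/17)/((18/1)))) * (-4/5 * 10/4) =-29/18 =-1.61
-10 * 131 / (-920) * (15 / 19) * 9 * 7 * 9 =1114155 / 1748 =637.39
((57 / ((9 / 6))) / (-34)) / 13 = -19 / 221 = -0.09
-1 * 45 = -45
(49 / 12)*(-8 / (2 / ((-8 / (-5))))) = -392 / 15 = -26.13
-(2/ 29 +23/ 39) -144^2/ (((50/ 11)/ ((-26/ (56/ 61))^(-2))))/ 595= -77691789337/ 116258458875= -0.67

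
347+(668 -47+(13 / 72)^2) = 5018281 / 5184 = 968.03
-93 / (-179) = 93 / 179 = 0.52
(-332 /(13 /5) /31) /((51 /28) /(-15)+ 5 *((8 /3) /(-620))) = 697200 /24193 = 28.82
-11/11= -1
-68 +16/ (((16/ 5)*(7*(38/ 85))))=-66.40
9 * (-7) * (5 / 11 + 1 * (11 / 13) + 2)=-29736 / 143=-207.94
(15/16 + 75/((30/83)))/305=667/976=0.68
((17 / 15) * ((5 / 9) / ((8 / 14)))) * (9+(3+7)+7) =1547 / 54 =28.65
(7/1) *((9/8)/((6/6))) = 63/8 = 7.88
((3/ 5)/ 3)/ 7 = 1/ 35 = 0.03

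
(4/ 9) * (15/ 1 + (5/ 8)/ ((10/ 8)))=62/ 9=6.89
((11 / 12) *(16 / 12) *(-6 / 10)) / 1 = -11 / 15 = -0.73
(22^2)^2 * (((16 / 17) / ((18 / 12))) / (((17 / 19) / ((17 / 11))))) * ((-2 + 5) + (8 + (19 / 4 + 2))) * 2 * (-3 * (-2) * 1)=919305728 / 17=54076807.53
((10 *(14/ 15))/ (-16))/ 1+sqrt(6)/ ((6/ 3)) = -7/ 12+sqrt(6)/ 2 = 0.64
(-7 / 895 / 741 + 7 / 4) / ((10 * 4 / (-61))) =-283182557 / 106111200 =-2.67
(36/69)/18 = 2/69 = 0.03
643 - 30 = 613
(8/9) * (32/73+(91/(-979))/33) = 0.39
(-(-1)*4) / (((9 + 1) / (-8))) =-16 / 5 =-3.20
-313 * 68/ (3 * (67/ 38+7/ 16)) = -6470336/ 2007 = -3223.88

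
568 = 568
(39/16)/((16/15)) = 585/256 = 2.29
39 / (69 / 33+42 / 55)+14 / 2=3244 / 157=20.66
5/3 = 1.67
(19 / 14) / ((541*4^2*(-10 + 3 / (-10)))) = -95 / 6240976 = -0.00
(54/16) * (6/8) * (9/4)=5.70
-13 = -13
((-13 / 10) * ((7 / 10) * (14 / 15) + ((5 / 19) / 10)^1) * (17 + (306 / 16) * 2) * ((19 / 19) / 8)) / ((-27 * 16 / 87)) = 161385029 / 131328000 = 1.23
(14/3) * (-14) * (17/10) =-1666/15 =-111.07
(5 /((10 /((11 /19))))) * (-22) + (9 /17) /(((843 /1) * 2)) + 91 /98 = -3455960 /635341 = -5.44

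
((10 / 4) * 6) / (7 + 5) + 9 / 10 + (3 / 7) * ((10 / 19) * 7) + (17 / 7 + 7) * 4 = 41.44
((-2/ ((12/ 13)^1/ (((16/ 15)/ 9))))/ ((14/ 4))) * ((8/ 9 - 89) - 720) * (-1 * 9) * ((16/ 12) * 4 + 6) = -7347808/ 1215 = -6047.58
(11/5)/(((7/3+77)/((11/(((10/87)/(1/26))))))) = 31581/309400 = 0.10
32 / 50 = 16 / 25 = 0.64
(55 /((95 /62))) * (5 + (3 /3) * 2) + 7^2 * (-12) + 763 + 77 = 503.26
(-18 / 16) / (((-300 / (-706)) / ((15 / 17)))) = -3177 / 1360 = -2.34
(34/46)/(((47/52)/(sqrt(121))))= 9724/1081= 9.00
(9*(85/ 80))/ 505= 153/ 8080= 0.02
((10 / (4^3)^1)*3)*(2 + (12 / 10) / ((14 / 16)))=177 / 112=1.58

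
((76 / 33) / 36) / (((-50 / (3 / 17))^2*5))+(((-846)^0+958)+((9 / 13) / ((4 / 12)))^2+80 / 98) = 951787831657339 / 987198712500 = 964.13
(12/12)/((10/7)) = 7/10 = 0.70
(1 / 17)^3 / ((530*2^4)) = 1 / 41662240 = 0.00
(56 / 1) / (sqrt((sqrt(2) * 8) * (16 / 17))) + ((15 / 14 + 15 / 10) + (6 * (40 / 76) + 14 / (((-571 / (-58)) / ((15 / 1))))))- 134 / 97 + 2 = 7 * sqrt(17) * 2^(1 / 4) / 2 + 203895654 / 7366471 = 44.84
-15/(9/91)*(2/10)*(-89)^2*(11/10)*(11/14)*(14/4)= -87218131/120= -726817.76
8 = 8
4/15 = 0.27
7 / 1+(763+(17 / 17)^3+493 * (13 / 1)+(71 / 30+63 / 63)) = 215501 / 30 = 7183.37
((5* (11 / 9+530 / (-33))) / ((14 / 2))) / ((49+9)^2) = -7345 / 2331252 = -0.00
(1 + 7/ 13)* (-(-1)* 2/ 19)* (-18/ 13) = -0.22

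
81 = 81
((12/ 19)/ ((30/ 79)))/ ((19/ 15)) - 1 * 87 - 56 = -51149/ 361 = -141.69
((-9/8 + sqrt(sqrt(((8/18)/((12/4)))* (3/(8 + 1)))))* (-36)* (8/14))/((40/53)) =4293/140- 318* sqrt(2)/35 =17.82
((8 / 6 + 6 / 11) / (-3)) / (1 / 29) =-1798 / 99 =-18.16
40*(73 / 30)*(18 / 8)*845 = 185055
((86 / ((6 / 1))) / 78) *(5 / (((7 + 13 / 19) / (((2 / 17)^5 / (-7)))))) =-32680 / 84888990459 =-0.00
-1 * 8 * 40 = -320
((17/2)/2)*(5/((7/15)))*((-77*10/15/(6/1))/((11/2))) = -425/6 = -70.83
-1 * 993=-993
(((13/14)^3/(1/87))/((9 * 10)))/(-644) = -63713/53014080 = -0.00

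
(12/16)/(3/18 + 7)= 9/86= 0.10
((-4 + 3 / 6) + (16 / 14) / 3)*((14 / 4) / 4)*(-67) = 8777 / 48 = 182.85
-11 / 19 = -0.58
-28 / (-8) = 7 / 2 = 3.50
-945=-945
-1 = -1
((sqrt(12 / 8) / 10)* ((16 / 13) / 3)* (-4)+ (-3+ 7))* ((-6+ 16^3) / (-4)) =-4090+ 3272* sqrt(6) / 39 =-3884.49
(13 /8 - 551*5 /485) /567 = -1049 /146664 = -0.01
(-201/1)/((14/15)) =-3015/14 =-215.36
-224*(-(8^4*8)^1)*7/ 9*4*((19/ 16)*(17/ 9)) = 4148953088/ 81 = 51221643.06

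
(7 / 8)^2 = 49 / 64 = 0.77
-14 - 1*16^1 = -30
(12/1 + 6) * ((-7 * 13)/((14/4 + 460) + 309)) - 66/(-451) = -41682/21115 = -1.97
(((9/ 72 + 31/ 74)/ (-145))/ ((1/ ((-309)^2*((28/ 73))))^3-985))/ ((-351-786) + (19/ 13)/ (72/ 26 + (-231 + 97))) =-656054451210466119302064/ 195873044124178826561872361473895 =-0.00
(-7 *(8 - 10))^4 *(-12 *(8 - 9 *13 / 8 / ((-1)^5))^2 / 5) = -235977483 / 5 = -47195496.60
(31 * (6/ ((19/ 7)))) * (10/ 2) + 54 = 7536/ 19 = 396.63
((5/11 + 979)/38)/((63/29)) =156223/13167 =11.86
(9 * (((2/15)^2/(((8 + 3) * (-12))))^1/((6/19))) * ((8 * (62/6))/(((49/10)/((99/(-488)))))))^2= 346921/2010177225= 0.00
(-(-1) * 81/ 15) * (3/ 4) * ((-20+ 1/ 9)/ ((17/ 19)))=-30609/ 340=-90.03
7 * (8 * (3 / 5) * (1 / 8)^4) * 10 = 21 / 256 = 0.08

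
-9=-9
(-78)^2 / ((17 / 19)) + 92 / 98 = 5664986 / 833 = 6800.70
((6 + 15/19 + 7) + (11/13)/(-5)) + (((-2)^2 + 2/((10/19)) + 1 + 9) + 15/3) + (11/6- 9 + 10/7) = 1591483/51870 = 30.68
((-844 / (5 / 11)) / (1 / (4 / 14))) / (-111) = 18568 / 3885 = 4.78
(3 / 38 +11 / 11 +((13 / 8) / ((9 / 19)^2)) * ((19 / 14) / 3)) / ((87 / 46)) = 51798323 / 22494024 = 2.30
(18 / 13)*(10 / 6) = 30 / 13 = 2.31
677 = 677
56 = 56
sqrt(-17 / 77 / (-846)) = sqrt(123046) / 21714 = 0.02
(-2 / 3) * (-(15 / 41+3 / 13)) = 212 / 533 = 0.40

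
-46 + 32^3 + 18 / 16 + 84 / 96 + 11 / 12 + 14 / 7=392723 / 12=32726.92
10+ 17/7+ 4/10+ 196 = 7309/35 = 208.83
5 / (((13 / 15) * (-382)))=-75 / 4966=-0.02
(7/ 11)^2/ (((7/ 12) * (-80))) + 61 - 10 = 123399/ 2420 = 50.99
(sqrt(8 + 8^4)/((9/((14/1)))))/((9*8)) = 1.38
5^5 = 3125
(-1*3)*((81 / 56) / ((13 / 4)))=-243 / 182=-1.34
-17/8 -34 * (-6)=1615/8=201.88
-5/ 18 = -0.28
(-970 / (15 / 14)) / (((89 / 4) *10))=-5432 / 1335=-4.07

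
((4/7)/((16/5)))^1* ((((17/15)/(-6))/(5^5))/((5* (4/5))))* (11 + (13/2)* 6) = -17/126000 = -0.00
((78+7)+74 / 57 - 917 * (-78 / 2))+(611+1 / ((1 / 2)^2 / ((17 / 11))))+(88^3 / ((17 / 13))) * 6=3163220.36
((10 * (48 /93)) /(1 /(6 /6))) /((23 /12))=1920 /713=2.69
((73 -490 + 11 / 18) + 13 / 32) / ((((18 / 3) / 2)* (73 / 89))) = -10662467 / 63072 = -169.05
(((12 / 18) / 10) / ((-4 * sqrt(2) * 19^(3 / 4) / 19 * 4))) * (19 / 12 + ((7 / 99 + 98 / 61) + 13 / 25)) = -2283103 * 19^(1 / 4) * sqrt(2) / 289872000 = -0.02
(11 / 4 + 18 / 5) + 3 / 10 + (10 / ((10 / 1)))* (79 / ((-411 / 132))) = -51299 / 2740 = -18.72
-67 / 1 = -67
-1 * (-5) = 5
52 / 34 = 26 / 17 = 1.53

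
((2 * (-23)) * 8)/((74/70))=-12880/37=-348.11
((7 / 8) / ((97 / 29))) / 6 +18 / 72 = 1367 / 4656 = 0.29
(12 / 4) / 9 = 1 / 3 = 0.33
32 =32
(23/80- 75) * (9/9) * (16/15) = -5977/75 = -79.69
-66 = -66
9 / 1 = 9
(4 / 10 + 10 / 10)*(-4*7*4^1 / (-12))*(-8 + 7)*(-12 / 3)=784 / 15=52.27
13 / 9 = 1.44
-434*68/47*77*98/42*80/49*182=-4726641920/141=-33522283.12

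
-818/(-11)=818/11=74.36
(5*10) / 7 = 50 / 7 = 7.14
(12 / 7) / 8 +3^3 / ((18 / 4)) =6.21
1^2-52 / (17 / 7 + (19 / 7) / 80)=-3963 / 197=-20.12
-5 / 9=-0.56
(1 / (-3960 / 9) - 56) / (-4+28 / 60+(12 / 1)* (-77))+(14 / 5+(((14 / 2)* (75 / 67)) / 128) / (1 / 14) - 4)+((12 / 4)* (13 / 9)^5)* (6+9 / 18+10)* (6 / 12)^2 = 1669082029871141 / 21528228237120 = 77.53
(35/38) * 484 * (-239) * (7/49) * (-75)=21689250/19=1141539.47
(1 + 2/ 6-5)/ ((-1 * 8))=11/ 24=0.46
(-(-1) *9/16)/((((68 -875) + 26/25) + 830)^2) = 5625/5779216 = 0.00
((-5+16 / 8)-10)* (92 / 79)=-1196 / 79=-15.14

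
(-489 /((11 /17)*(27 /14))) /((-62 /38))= 737086 /3069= 240.17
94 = 94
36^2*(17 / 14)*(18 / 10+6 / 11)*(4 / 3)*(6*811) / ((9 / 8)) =21286841.52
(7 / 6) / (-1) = -7 / 6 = -1.17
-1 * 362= -362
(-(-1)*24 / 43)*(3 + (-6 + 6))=72 / 43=1.67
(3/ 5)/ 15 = 1/ 25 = 0.04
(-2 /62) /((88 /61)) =-61 /2728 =-0.02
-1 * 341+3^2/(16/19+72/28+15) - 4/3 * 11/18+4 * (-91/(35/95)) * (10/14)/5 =-223316038/462861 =-482.47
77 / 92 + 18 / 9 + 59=5689 / 92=61.84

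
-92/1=-92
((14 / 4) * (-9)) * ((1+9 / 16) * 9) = -14175 / 32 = -442.97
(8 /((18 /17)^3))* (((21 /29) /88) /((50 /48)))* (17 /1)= 584647 /645975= 0.91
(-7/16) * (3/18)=-7/96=-0.07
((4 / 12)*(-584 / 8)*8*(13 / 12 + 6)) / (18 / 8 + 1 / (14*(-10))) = -614.79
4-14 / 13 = 38 / 13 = 2.92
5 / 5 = 1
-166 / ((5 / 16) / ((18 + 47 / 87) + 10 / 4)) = -4861808 / 435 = -11176.57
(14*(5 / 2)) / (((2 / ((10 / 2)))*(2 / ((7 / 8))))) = 1225 / 32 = 38.28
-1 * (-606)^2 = -367236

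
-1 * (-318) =318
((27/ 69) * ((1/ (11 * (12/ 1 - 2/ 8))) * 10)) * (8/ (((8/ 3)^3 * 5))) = 243/ 95128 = 0.00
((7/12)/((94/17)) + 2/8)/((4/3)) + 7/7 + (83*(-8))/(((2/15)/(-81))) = 606685425/1504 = 403381.27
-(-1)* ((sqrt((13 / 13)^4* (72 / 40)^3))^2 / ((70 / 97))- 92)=-734287 / 8750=-83.92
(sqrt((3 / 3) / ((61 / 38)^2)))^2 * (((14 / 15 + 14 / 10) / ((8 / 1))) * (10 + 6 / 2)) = 32851 / 22326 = 1.47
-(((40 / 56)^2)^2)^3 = -0.02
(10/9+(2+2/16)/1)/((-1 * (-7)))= 233/504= 0.46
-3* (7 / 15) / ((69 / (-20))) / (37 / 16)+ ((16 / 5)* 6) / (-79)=-68128 / 1008435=-0.07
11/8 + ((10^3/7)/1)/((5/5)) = 8077/56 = 144.23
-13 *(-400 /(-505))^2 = -8.16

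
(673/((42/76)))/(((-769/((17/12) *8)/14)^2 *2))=413889616/15966747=25.92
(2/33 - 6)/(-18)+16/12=494/297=1.66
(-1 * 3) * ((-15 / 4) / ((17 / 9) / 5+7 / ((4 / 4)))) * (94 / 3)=31725 / 664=47.78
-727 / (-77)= 727 / 77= 9.44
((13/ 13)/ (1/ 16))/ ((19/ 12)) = 192/ 19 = 10.11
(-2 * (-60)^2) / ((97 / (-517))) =3722400 / 97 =38375.26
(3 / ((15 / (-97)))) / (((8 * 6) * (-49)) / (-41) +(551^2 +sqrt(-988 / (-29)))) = -1435895042669 / 22475337218202965 +326114 * sqrt(7163) / 22475337218202965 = -0.00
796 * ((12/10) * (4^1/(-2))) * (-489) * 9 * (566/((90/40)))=10574980992/5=2114996198.40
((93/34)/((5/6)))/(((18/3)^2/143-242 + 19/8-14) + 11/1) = -106392/7856125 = -0.01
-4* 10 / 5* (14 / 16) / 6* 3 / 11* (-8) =28 / 11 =2.55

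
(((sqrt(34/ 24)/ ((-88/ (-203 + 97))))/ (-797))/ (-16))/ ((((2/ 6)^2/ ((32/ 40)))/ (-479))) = -76161 * sqrt(51)/ 1402720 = -0.39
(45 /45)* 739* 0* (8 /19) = 0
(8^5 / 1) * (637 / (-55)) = -20873216 / 55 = -379513.02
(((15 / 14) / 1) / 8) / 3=5 / 112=0.04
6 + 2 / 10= 31 / 5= 6.20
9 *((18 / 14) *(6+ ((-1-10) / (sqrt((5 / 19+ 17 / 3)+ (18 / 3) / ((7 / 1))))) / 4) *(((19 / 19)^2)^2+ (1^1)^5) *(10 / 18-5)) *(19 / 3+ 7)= -57600 / 7+ 13200 *sqrt(270123) / 4739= -6780.91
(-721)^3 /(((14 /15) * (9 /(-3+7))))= -535436230 /3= -178478743.33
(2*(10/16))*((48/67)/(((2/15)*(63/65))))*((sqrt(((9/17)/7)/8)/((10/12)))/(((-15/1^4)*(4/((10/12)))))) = -325*sqrt(238)/446488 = -0.01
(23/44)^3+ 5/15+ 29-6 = 5999381/255552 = 23.48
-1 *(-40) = 40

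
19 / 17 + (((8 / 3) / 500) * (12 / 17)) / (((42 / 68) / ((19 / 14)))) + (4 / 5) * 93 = 23592409 / 312375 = 75.53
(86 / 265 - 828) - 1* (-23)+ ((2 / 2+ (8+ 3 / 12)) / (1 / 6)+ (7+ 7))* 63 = 1894127 / 530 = 3573.82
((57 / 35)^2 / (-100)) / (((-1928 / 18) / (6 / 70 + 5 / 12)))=2056617 / 16532600000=0.00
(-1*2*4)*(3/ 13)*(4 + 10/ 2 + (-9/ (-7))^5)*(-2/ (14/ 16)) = 80759808/ 1529437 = 52.80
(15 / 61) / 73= 15 / 4453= 0.00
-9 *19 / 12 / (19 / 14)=-21 / 2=-10.50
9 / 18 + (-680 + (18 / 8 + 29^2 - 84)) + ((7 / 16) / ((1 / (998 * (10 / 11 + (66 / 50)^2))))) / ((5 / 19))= 1231735293 / 275000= 4479.04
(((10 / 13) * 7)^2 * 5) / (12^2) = 6125 / 6084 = 1.01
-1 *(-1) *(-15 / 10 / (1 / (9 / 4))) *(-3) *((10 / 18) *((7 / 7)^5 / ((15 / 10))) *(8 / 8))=15 / 4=3.75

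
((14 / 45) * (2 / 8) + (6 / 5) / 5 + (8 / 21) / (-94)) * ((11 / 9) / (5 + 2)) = 510917 / 9327150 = 0.05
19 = 19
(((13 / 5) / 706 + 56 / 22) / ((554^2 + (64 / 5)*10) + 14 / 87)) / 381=0.00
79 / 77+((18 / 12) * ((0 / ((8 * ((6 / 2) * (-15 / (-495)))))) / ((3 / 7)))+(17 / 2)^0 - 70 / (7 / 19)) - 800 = -76074 / 77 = -987.97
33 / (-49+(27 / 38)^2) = -47652 / 70027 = -0.68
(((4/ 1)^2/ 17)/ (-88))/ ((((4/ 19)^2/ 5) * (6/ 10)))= -9025/ 4488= -2.01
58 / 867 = 0.07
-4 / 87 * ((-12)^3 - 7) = 6940 / 87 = 79.77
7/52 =0.13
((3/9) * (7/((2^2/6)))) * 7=49/2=24.50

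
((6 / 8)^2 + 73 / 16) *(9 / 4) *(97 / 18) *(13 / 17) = 47.52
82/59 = 1.39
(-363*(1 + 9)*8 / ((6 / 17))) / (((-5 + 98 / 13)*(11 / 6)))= -17680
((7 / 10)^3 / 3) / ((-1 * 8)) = -343 / 24000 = -0.01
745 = 745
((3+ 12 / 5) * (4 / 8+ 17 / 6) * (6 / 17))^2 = 11664 / 289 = 40.36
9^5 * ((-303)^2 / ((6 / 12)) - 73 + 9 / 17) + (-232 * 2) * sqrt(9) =184249035762 / 17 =10838178574.24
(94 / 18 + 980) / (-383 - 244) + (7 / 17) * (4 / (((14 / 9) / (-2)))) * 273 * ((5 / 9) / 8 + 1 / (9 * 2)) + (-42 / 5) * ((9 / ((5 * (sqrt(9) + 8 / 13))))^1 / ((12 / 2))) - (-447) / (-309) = -1764255109609 / 23220098550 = -75.98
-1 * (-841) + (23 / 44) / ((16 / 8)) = 74031 / 88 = 841.26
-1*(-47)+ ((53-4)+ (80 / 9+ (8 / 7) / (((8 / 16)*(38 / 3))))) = 125768 / 1197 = 105.07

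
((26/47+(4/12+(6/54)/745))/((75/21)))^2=3825756050116/62068792640625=0.06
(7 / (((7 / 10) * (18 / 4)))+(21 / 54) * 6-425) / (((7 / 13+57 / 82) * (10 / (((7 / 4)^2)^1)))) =-12353341 / 118350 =-104.38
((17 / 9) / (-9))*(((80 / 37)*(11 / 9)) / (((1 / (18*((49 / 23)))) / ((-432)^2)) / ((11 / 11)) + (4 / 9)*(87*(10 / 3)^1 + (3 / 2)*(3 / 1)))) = -3377848320 / 797150979923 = -0.00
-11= -11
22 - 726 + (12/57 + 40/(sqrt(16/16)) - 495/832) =-664.38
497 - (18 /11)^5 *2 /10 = 398322167 /805255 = 494.65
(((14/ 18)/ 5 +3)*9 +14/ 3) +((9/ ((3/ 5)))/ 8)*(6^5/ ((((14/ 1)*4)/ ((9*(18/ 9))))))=495547/ 105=4719.50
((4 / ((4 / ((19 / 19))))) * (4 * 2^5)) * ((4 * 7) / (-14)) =-256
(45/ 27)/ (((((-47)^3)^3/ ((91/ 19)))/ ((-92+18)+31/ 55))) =367549/ 701694806635434909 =0.00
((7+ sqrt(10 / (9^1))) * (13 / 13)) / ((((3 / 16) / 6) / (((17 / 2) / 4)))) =68 * sqrt(10) / 3+ 476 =547.68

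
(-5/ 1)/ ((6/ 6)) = -5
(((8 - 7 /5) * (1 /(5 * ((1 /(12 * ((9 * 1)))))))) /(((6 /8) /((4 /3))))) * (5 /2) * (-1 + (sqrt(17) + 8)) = 3168 * sqrt(17) /5 + 22176 /5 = 7047.60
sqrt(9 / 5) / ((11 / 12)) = 36 * sqrt(5) / 55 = 1.46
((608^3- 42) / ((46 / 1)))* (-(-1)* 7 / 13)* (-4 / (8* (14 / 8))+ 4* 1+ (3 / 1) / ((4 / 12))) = 10001627315 / 299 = 33450258.58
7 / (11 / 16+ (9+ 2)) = 112 / 187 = 0.60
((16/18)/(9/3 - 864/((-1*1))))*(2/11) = 16/85833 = 0.00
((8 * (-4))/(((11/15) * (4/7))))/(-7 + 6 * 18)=-840/1111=-0.76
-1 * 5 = -5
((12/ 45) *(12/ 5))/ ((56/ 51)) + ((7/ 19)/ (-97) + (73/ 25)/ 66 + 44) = 949880599/ 21286650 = 44.62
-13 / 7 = -1.86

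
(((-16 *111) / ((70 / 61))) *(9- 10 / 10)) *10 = -866688 / 7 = -123812.57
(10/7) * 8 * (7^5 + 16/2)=1345200/7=192171.43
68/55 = 1.24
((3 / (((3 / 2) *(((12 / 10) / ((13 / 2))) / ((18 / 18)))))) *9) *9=1755 / 2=877.50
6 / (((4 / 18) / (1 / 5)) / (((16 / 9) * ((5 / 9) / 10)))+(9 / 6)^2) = 4 / 9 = 0.44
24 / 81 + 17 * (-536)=-246016 / 27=-9111.70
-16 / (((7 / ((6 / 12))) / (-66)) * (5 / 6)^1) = 90.51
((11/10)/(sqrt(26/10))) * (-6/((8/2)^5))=-33 * sqrt(65)/66560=-0.00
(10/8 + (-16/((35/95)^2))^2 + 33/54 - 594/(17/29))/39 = 18931439915/57307068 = 330.35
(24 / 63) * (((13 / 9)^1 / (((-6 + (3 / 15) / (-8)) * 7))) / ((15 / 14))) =-1664 / 136647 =-0.01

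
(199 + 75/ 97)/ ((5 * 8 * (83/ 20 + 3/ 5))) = 9689/ 9215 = 1.05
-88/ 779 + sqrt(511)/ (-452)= -88/ 779-sqrt(511)/ 452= -0.16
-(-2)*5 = 10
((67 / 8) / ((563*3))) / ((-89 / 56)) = -469 / 150321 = -0.00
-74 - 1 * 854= -928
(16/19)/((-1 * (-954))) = 8/9063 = 0.00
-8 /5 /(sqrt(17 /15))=-8 * sqrt(255) /85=-1.50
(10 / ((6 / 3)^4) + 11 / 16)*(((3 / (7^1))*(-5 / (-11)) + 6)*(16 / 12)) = 10.84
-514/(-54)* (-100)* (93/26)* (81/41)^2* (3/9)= -96799050/21853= -4429.55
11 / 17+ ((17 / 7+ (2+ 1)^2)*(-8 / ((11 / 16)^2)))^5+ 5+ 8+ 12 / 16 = -8028023020451621104214842147 / 29643260078292476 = -270821191705.92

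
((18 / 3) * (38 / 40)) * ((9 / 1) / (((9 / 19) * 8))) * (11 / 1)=11913 / 80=148.91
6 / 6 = 1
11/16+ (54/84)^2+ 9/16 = 163/98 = 1.66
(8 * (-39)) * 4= -1248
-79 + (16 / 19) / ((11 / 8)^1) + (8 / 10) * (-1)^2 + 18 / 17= -1359533 / 17765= -76.53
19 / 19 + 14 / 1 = 15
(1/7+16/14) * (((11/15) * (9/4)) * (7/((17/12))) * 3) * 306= 48114/5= 9622.80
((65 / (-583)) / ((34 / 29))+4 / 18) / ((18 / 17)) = 22679 / 188892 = 0.12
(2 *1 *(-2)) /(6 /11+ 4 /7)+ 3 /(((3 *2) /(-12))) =-9.58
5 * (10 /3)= 50 /3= 16.67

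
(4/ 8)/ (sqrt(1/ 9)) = 1.50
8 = 8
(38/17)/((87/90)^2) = 34200/14297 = 2.39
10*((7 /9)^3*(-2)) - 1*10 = -19.41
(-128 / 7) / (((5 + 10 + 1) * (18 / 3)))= -4 / 21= -0.19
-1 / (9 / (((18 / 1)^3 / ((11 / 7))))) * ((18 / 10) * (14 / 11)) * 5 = -571536 / 121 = -4723.44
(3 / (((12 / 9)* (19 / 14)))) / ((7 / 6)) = 27 / 19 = 1.42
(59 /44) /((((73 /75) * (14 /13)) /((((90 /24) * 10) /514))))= 4314375 /46227104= 0.09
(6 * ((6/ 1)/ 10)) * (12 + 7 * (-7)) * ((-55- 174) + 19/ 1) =27972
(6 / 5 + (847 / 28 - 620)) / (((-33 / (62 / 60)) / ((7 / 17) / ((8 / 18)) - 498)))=-4111339567 / 448800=-9160.74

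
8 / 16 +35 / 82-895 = -36657 / 41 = -894.07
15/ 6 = 5/ 2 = 2.50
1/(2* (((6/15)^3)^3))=1953125/1024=1907.35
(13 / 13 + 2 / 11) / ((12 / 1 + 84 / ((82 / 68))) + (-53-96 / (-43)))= 22919 / 599071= 0.04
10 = 10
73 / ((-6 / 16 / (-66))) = 12848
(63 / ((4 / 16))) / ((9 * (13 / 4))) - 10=-18 / 13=-1.38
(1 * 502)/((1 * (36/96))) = 4016/3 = 1338.67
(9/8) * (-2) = -9/4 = -2.25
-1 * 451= -451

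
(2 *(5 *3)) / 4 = 7.50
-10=-10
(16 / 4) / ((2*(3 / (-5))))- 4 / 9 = -34 / 9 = -3.78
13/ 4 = 3.25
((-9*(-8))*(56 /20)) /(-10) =-504 /25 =-20.16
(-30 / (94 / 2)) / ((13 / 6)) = -0.29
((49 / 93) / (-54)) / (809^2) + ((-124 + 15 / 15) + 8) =-377982411979 / 3286803582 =-115.00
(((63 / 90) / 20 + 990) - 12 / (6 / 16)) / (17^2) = 663 / 200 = 3.32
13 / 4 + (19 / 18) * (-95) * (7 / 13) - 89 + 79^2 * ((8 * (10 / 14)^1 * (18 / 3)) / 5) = 139740017 / 3276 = 42655.68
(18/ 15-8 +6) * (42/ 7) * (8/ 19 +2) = -1104/ 95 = -11.62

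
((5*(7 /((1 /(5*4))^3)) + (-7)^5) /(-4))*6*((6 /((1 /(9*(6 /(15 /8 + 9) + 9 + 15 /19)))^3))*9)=-2875108352354551611144 /167284151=-17186973991065.97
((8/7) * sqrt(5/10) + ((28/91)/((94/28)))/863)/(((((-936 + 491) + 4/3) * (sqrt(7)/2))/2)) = -48 * sqrt(14)/65219 - 96 * sqrt(7)/701826983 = -0.00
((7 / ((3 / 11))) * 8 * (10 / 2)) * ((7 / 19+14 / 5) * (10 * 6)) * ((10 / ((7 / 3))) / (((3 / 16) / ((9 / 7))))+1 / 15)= 327679264 / 57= 5748759.02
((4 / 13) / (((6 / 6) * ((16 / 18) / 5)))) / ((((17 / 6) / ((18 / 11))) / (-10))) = -24300 / 2431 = -10.00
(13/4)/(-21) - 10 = -853/84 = -10.15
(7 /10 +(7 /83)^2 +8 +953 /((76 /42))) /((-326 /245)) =-8584121497 /21335233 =-402.34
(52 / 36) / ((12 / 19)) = 247 / 108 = 2.29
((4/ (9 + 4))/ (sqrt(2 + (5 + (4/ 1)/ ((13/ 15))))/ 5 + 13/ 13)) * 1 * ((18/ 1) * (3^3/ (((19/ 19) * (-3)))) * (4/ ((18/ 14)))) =-8400/ 29 + 1680 * sqrt(1963)/ 377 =-92.22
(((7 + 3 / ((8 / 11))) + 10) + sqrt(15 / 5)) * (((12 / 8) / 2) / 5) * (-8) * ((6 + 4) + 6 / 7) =-9633 / 35 - 456 * sqrt(3) / 35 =-297.79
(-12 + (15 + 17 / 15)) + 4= 122 / 15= 8.13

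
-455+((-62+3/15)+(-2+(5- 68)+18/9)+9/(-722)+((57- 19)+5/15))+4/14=-41027873/75810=-541.19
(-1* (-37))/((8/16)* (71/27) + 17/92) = 91908/3725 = 24.67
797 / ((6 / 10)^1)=3985 / 3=1328.33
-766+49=-717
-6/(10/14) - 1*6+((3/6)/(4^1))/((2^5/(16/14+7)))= -128739/8960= -14.37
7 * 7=49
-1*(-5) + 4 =9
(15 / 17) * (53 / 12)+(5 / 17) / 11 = 2935 / 748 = 3.92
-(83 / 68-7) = 393 / 68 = 5.78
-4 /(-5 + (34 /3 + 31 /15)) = -10 /21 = -0.48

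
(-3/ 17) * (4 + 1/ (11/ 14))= -0.93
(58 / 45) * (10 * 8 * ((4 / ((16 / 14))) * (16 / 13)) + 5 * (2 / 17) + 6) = 500192 / 1105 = 452.66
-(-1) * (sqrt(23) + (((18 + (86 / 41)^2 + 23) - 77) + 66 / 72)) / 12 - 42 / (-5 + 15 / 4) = sqrt(23) / 12 + 37572007 / 1210320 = 31.44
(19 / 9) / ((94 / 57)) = 361 / 282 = 1.28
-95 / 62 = -1.53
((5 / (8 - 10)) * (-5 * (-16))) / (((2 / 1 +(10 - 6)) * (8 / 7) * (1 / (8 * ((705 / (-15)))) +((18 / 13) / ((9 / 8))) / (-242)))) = 51751700 / 13743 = 3765.68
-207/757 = -0.27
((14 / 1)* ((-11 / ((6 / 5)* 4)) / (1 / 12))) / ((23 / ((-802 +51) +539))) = 81620 / 23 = 3548.70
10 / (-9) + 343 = 3077 / 9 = 341.89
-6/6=-1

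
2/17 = 0.12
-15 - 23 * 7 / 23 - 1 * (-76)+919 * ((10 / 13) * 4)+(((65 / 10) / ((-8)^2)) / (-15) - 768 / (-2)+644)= 97585751 / 24960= 3909.69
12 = 12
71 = 71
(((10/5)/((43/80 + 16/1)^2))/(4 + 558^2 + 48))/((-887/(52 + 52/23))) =-665600/463341099170061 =-0.00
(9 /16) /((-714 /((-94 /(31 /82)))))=5781 /29512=0.20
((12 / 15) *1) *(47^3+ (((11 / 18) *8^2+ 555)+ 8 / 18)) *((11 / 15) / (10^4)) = 5168669 / 843750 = 6.13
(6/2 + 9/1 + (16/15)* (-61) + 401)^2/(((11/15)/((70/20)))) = 190665727/330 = 577774.93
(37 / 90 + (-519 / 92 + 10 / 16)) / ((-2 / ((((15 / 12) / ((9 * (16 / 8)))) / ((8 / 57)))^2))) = 68826455 / 122093568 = 0.56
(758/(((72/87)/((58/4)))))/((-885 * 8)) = -318739/169920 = -1.88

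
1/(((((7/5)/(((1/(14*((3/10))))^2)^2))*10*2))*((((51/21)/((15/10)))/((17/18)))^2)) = 625/16003008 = 0.00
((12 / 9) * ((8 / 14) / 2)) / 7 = 8 / 147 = 0.05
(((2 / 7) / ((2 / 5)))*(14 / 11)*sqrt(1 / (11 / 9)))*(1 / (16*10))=3*sqrt(11) / 1936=0.01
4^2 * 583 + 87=9415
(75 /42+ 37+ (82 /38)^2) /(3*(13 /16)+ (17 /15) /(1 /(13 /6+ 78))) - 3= -33090987 /13057009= -2.53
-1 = -1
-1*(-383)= 383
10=10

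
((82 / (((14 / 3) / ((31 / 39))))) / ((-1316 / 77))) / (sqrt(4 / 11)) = -13981*sqrt(11) / 34216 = -1.36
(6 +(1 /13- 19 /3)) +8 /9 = 74 /117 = 0.63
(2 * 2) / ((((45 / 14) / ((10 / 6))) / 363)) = 6776 / 9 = 752.89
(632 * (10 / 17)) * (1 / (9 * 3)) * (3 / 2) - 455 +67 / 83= -5505514 / 12699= -433.54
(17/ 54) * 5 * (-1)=-85/ 54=-1.57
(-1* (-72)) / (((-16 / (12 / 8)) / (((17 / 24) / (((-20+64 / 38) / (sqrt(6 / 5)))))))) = 969* sqrt(30) / 18560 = 0.29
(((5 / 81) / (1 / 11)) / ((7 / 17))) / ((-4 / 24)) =-9.89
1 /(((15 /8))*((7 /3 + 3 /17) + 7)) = 0.06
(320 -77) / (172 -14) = 243 / 158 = 1.54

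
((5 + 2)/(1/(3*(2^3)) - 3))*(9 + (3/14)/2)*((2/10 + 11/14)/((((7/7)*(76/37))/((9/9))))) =-390609/37772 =-10.34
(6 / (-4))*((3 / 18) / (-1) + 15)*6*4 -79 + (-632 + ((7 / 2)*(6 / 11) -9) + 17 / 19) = -261500 / 209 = -1251.20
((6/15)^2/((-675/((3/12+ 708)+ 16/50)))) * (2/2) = -7873/46875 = -0.17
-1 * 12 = -12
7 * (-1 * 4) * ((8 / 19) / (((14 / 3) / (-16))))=768 / 19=40.42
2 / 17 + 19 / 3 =329 / 51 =6.45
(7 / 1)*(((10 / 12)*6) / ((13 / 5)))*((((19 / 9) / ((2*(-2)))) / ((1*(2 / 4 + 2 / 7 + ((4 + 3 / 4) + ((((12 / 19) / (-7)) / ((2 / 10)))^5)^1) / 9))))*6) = -830235128065350 / 25541389046797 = -32.51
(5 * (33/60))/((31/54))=297/62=4.79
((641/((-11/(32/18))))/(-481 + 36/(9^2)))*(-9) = -92304/47575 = -1.94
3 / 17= 0.18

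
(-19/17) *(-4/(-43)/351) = -76/256581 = -0.00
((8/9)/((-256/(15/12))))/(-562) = 5/647424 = 0.00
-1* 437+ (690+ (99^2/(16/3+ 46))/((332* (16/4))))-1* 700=-8307951/18592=-446.86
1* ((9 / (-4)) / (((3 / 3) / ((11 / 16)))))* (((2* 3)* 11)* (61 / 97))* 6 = -597861 / 1552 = -385.22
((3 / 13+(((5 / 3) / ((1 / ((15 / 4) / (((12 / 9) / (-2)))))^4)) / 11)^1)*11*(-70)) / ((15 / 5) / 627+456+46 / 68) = -11065361957265 / 43199796224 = -256.14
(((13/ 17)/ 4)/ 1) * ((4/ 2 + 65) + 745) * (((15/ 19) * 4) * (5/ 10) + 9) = 1642.23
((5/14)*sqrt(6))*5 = 4.37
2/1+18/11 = 40/11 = 3.64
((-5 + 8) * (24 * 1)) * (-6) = -432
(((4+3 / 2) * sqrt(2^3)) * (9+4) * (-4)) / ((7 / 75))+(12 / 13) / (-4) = -42900 * sqrt(2) / 7 - 3 / 13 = -8667.34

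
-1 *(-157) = 157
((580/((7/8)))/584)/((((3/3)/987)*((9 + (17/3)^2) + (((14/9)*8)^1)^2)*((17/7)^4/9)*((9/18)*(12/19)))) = 226641350565/48392150921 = 4.68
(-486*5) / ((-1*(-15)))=-162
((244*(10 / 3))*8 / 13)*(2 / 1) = 39040 / 39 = 1001.03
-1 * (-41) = 41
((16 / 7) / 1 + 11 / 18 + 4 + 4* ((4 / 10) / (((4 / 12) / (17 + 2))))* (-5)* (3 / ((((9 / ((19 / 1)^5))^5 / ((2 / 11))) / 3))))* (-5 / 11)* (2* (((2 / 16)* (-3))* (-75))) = 49516695706152239633476312668935113375 / 1646568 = 30072669762896059946188870000000.00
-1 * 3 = -3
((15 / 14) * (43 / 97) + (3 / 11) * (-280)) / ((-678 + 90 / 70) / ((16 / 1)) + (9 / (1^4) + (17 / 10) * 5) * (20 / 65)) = 117897000 / 57341647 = 2.06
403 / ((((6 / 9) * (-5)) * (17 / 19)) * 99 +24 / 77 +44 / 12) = -1768767 / 1278449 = -1.38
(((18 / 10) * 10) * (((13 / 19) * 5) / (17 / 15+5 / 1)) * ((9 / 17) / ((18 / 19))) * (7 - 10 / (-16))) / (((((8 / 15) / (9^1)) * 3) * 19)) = 24087375 / 1901824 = 12.67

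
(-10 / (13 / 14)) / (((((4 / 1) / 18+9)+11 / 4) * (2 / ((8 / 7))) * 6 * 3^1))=-0.03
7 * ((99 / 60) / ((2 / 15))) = 693 / 8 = 86.62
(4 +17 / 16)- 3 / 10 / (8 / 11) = 93 / 20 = 4.65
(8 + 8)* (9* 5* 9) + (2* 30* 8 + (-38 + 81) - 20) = 6983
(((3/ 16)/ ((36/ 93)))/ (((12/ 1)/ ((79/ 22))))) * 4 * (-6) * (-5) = 12245/ 704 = 17.39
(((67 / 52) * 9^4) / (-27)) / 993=-5427 / 17212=-0.32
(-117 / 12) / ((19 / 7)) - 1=-349 / 76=-4.59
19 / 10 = 1.90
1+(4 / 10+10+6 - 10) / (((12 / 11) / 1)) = 103 / 15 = 6.87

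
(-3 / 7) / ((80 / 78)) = -117 / 280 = -0.42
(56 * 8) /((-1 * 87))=-448 /87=-5.15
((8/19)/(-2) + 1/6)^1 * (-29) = 145/114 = 1.27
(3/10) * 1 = 0.30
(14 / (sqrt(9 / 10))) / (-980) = -0.02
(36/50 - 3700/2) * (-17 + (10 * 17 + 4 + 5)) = -7489584/25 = -299583.36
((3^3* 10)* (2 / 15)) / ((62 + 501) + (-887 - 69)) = -12 / 131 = -0.09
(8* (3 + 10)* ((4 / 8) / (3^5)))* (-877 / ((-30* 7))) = 22802 / 25515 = 0.89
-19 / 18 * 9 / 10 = -0.95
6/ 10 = 3/ 5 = 0.60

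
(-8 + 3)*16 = -80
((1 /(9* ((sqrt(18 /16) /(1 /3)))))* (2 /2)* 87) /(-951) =-0.00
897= 897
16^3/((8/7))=3584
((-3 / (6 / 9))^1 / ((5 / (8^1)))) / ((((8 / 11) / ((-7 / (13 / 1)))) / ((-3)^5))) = -168399 / 130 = -1295.38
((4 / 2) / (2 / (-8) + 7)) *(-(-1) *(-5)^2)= 7.41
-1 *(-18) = 18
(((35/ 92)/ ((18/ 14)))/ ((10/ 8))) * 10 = 490/ 207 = 2.37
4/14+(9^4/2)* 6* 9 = 1240031/7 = 177147.29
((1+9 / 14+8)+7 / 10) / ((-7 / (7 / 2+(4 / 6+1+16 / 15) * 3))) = -21177 / 1225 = -17.29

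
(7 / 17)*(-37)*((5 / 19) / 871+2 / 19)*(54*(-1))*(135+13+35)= 4471338186 / 281333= 15893.40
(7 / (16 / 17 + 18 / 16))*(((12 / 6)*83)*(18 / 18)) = 158032 / 281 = 562.39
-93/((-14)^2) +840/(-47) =-169011/9212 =-18.35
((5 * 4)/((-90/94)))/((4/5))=-235/9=-26.11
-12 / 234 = -2 / 39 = -0.05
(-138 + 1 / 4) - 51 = -755 / 4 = -188.75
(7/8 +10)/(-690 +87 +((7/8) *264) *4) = 29/856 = 0.03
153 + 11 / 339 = 51878 / 339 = 153.03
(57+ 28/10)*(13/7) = 3887/35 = 111.06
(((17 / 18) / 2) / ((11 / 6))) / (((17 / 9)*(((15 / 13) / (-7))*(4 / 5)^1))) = -91 / 88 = -1.03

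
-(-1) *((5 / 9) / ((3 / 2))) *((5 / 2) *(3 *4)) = 100 / 9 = 11.11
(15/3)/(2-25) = -5/23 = -0.22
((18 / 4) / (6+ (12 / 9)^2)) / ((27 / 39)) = 117 / 140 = 0.84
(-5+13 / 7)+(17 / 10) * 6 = 247 / 35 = 7.06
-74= -74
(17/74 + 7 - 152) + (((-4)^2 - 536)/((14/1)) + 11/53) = -4988545/27454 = -181.71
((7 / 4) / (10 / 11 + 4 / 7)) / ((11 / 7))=343 / 456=0.75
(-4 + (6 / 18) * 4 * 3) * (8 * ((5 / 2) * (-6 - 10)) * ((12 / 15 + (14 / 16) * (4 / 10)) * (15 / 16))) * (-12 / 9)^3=0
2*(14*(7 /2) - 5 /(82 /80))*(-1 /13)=-3618 /533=-6.79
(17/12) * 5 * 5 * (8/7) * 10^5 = 85000000/21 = 4047619.05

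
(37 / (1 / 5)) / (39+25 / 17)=3145 / 688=4.57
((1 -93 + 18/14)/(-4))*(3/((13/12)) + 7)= 80645/364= 221.55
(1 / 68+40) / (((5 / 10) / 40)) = 54420 / 17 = 3201.18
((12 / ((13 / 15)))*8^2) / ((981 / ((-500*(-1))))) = 640000 / 1417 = 451.66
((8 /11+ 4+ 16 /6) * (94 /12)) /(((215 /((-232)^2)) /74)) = 22838384384 /21285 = 1072980.24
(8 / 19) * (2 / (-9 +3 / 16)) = -256 / 2679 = -0.10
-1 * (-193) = 193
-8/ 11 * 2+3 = 17/ 11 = 1.55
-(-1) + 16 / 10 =2.60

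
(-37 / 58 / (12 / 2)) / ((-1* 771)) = 0.00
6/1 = 6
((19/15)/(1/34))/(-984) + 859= 858.96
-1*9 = -9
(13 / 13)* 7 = 7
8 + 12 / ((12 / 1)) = 9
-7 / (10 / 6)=-21 / 5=-4.20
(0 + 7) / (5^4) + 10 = 6257 / 625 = 10.01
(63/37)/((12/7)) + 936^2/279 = 14411469/4588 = 3141.12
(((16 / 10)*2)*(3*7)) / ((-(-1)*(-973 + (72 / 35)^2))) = -82320 / 1186741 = -0.07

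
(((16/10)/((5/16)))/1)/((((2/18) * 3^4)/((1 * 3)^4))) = 1152/25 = 46.08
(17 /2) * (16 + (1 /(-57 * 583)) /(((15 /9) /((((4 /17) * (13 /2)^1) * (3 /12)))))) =30129427 /221540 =136.00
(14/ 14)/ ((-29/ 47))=-47/ 29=-1.62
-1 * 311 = -311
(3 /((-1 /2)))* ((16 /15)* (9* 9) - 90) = 108 /5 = 21.60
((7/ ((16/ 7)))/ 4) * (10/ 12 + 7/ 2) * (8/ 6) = 637/ 144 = 4.42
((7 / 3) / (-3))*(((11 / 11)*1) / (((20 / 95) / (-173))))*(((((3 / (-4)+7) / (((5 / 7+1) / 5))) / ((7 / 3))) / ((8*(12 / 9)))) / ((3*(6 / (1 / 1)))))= 2876125 / 110592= 26.01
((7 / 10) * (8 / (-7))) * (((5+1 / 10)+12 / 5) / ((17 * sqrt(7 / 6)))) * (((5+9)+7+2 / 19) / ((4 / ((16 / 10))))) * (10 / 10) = -4812 * sqrt(42) / 11305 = -2.76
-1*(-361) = 361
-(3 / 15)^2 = -1 / 25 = -0.04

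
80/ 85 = 16/ 17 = 0.94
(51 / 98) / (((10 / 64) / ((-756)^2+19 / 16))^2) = 341184360273222 / 49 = 6962946128024.94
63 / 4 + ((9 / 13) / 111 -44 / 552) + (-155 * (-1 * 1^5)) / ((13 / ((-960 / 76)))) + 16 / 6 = -111206063 / 840788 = -132.26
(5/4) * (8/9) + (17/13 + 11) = 1570/117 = 13.42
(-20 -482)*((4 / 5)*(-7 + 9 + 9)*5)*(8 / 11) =-16064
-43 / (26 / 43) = -1849 / 26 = -71.12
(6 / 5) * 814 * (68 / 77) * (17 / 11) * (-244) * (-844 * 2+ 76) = 201881102592 / 385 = 524366500.24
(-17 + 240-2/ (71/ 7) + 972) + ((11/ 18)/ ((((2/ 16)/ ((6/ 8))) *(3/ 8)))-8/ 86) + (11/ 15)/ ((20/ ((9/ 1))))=3310477241/ 2747700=1204.82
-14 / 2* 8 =-56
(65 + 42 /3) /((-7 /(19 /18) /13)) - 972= -141985 /126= -1126.87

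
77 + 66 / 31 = 2453 / 31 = 79.13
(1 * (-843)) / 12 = -281 / 4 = -70.25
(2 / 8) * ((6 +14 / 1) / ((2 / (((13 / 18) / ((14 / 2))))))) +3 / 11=0.53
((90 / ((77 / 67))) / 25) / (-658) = -603 / 126665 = -0.00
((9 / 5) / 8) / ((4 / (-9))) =-81 / 160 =-0.51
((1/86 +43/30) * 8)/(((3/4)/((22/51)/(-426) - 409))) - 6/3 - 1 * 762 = -148566583292/21019905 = -7067.90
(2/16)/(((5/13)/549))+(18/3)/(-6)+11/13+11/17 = 1581637/8840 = 178.92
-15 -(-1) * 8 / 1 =-7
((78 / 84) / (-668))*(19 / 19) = -13 / 9352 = -0.00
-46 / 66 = -23 / 33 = -0.70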